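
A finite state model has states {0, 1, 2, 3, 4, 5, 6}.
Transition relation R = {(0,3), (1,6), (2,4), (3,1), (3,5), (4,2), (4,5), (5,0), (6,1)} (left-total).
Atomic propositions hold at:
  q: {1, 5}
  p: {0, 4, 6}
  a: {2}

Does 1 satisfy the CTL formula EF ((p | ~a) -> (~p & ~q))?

Sat(~a) = {0, 1, 3, 4, 5, 6}
Sat(p | ~a) = {0, 1, 3, 4, 5, 6}
Sat(~p) = {1, 2, 3, 5}
Sat(~q) = {0, 2, 3, 4, 6}
Sat(~p & ~q) = {2, 3}
Sat((p | ~a) -> (~p & ~q)) = {2, 3}
EF ((p | ~a) -> (~p & ~q)): least fixpoint, start Z0 = {2, 3}, add states with some successor in Z. Z1 = {0, 2, 3, 4}; Z2 = {0, 2, 3, 4, 5}; fixed.
Sat(EF ((p | ~a) -> (~p & ~q))) = {0, 2, 3, 4, 5}
1 ∉ Sat(EF ((p | ~a) -> (~p & ~q))) = {0, 2, 3, 4, 5}, so the formula does not hold at 1.

No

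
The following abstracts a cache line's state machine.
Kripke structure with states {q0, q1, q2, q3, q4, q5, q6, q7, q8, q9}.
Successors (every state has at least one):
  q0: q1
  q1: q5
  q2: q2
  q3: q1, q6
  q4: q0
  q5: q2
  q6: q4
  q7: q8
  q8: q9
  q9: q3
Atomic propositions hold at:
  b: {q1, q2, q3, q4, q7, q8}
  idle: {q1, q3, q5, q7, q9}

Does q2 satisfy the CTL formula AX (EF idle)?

EF idle: least fixpoint, start Z0 = {q1, q3, q5, q7, q9}, add states with some successor in Z. Z1 = {q0, q1, q3, q5, q7, q8, q9}; Z2 = {q0, q1, q3, q4, q5, q7, q8, q9}; Z3 = {q0, q1, q3, q4, q5, q6, q7, q8, q9}; fixed.
Sat(EF idle) = {q0, q1, q3, q4, q5, q6, q7, q8, q9}
Sat(AX (EF idle)) = {s : every successor in {q0, q1, q3, q4, q5, q6, q7, q8, q9}} = {q0, q1, q3, q4, q6, q7, q8, q9}
q2 ∉ Sat(AX (EF idle)) = {q0, q1, q3, q4, q6, q7, q8, q9}, so the formula does not hold at q2.

No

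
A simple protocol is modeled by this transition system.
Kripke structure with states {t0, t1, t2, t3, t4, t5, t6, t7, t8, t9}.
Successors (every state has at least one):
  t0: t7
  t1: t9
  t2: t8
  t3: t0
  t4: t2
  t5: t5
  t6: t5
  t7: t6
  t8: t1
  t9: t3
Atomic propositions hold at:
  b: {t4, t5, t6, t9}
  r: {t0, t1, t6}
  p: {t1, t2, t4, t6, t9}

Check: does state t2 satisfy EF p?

EF p: least fixpoint, start Z0 = {t1, t2, t4, t6, t9}, add states with some successor in Z. Z1 = {t1, t2, t4, t6, t7, t8, t9}; Z2 = {t0, t1, t2, t4, t6, t7, t8, t9}; Z3 = {t0, t1, t2, t3, t4, t6, t7, t8, t9}; fixed.
Sat(EF p) = {t0, t1, t2, t3, t4, t6, t7, t8, t9}
t2 ∈ Sat(EF p) = {t0, t1, t2, t3, t4, t6, t7, t8, t9}, so the formula holds at t2.

Yes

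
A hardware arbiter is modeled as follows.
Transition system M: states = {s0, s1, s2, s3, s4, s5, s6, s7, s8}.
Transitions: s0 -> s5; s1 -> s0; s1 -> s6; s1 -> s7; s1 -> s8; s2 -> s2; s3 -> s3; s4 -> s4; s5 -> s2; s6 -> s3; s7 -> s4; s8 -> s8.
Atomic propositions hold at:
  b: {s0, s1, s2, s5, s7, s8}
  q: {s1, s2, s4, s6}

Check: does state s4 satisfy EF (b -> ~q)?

Yes

Sat(~q) = {s0, s3, s5, s7, s8}
Sat(b -> ~q) = {s0, s3, s4, s5, s6, s7, s8}
EF (b -> ~q): least fixpoint, start Z0 = {s0, s3, s4, s5, s6, s7, s8}, add states with some successor in Z. Z1 = {s0, s1, s3, s4, s5, s6, s7, s8}; fixed.
Sat(EF (b -> ~q)) = {s0, s1, s3, s4, s5, s6, s7, s8}
s4 ∈ Sat(EF (b -> ~q)) = {s0, s1, s3, s4, s5, s6, s7, s8}, so the formula holds at s4.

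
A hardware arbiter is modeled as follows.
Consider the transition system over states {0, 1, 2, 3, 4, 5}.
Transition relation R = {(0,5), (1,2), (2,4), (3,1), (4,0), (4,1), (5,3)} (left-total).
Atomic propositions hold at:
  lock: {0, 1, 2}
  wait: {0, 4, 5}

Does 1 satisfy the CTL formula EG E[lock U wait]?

Yes

E[lock U wait]: least fixpoint, start Z0 = Sat(wait) = {0, 4, 5}, add states in Sat(lock) with some successor in Z. Z1 = {0, 2, 4, 5}; Z2 = {0, 1, 2, 4, 5}; fixed.
Sat(E[lock U wait]) = {0, 1, 2, 4, 5}
EG E[lock U wait]: greatest fixpoint, start Z0 = {0, 1, 2, 4, 5}, keep only states in Sat with some successor in Z. Z1 = {0, 1, 2, 4}; Z2 = {1, 2, 4}; fixed.
Sat(EG E[lock U wait]) = {1, 2, 4}
1 ∈ Sat(EG E[lock U wait]) = {1, 2, 4}, so the formula holds at 1.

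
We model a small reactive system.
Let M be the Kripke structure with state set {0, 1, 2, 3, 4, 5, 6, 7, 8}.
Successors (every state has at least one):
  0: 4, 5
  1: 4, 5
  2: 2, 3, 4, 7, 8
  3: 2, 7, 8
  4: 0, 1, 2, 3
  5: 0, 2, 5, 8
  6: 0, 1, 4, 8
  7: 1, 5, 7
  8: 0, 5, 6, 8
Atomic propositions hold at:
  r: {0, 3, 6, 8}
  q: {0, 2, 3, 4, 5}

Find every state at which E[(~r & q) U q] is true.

{0, 2, 3, 4, 5}

Sat(~r) = {1, 2, 4, 5, 7}
Sat(~r & q) = {2, 4, 5}
E[(~r & q) U q]: least fixpoint, start Z0 = Sat(q) = {0, 2, 3, 4, 5}, add states in Sat(~r & q) with some successor in Z. Already a fixed point.
Sat(E[(~r & q) U q]) = {0, 2, 3, 4, 5}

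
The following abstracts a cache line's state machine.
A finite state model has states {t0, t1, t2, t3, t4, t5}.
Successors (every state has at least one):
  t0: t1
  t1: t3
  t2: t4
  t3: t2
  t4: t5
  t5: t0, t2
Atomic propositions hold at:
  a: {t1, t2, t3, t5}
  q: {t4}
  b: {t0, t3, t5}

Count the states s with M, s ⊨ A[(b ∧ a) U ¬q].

Sat(b ∧ a) = {t3, t5}
Sat(¬q) = {t0, t1, t2, t3, t5}
A[(b ∧ a) U ¬q]: least fixpoint, start Z0 = Sat(¬q) = {t0, t1, t2, t3, t5}, add states in Sat(b ∧ a) with every successor in Z. Already a fixed point.
Sat(A[(b ∧ a) U ¬q]) = {t0, t1, t2, t3, t5}
|Sat(A[(b ∧ a) U ¬q])| = |{t0, t1, t2, t3, t5}| = 5.

5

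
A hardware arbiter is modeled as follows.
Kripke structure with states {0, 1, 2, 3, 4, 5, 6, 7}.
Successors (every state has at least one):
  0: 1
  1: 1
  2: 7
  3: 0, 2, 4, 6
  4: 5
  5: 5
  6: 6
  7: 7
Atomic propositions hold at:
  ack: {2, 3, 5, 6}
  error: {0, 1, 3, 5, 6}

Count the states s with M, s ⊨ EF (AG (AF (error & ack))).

4

Sat(error & ack) = {3, 5, 6}
AF (error & ack): least fixpoint, start Z0 = {3, 5, 6}, add states with every successor in Z. Z1 = {3, 4, 5, 6}; fixed.
Sat(AF (error & ack)) = {3, 4, 5, 6}
AG (AF (error & ack)): greatest fixpoint, start Z0 = {3, 4, 5, 6}, keep only states in Sat with every successor in Z. Z1 = {4, 5, 6}; fixed.
Sat(AG (AF (error & ack))) = {4, 5, 6}
EF (AG (AF (error & ack))): least fixpoint, start Z0 = {4, 5, 6}, add states with some successor in Z. Z1 = {3, 4, 5, 6}; fixed.
Sat(EF (AG (AF (error & ack)))) = {3, 4, 5, 6}
|Sat(EF (AG (AF (error & ack))))| = |{3, 4, 5, 6}| = 4.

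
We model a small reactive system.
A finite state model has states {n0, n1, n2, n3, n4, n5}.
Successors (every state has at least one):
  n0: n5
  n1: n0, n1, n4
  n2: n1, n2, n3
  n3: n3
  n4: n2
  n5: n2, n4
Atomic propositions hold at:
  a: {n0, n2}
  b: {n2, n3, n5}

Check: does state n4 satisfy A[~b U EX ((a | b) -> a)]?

Sat(~b) = {n0, n1, n4}
Sat(a | b) = {n0, n2, n3, n5}
Sat((a | b) -> a) = {n0, n1, n2, n4}
Sat(EX ((a | b) -> a)) = {s : some successor in {n0, n1, n2, n4}} = {n1, n2, n4, n5}
A[~b U EX ((a | b) -> a)]: least fixpoint, start Z0 = Sat(EX ((a | b) -> a)) = {n1, n2, n4, n5}, add states in Sat(~b) with every successor in Z. Z1 = {n0, n1, n2, n4, n5}; fixed.
Sat(A[~b U EX ((a | b) -> a)]) = {n0, n1, n2, n4, n5}
n4 ∈ Sat(A[~b U EX ((a | b) -> a)]) = {n0, n1, n2, n4, n5}, so the formula holds at n4.

Yes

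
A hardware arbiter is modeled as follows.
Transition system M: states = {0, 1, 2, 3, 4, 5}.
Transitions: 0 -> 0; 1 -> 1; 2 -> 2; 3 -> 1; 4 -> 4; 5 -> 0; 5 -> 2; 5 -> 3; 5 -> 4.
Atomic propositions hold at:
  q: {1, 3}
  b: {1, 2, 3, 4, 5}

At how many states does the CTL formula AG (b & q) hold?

Sat(b & q) = {1, 3}
AG (b & q): greatest fixpoint, start Z0 = {1, 3}, keep only states in Sat with every successor in Z. Already a fixed point.
Sat(AG (b & q)) = {1, 3}
|Sat(AG (b & q))| = |{1, 3}| = 2.

2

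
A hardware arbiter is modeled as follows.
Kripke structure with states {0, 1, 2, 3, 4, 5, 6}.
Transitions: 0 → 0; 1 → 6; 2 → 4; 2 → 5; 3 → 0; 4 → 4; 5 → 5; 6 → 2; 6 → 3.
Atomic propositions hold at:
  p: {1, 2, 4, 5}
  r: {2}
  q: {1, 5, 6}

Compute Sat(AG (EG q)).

EG q: greatest fixpoint, start Z0 = {1, 5, 6}, keep only states in Sat with some successor in Z. Z1 = {1, 5}; Z2 = {5}; fixed.
Sat(EG q) = {5}
AG (EG q): greatest fixpoint, start Z0 = {5}, keep only states in Sat with every successor in Z. Already a fixed point.
Sat(AG (EG q)) = {5}

{5}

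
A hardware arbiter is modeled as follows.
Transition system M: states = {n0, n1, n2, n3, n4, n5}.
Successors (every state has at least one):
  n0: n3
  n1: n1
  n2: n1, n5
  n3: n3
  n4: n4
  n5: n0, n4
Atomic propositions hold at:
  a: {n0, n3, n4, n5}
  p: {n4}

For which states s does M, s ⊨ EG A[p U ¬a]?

Sat(¬a) = {n1, n2}
A[p U ¬a]: least fixpoint, start Z0 = Sat(¬a) = {n1, n2}, add states in Sat(p) with every successor in Z. Already a fixed point.
Sat(A[p U ¬a]) = {n1, n2}
EG A[p U ¬a]: greatest fixpoint, start Z0 = {n1, n2}, keep only states in Sat with some successor in Z. Already a fixed point.
Sat(EG A[p U ¬a]) = {n1, n2}

{n1, n2}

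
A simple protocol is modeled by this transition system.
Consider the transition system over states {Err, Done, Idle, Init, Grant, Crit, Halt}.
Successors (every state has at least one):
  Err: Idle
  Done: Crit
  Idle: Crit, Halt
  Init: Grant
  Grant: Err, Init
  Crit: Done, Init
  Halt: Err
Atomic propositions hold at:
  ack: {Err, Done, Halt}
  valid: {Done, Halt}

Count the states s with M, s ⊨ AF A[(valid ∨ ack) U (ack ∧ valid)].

Sat(valid ∨ ack) = {Err, Done, Halt}
Sat(ack ∧ valid) = {Done, Halt}
A[(valid ∨ ack) U (ack ∧ valid)]: least fixpoint, start Z0 = Sat((ack ∧ valid)) = {Done, Halt}, add states in Sat(valid ∨ ack) with every successor in Z. Already a fixed point.
Sat(A[(valid ∨ ack) U (ack ∧ valid)]) = {Done, Halt}
AF A[(valid ∨ ack) U (ack ∧ valid)]: least fixpoint, start Z0 = {Done, Halt}, add states with every successor in Z. Already a fixed point.
Sat(AF A[(valid ∨ ack) U (ack ∧ valid)]) = {Done, Halt}
|Sat(AF A[(valid ∨ ack) U (ack ∧ valid)])| = |{Done, Halt}| = 2.

2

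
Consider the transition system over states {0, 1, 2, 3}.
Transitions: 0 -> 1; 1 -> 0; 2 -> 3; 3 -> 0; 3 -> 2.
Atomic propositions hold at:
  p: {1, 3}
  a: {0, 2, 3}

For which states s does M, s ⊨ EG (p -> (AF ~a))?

{0, 1}

Sat(~a) = {1}
AF ~a: least fixpoint, start Z0 = {1}, add states with every successor in Z. Z1 = {0, 1}; fixed.
Sat(AF ~a) = {0, 1}
Sat(p -> (AF ~a)) = {0, 1, 2}
EG (p -> (AF ~a)): greatest fixpoint, start Z0 = {0, 1, 2}, keep only states in Sat with some successor in Z. Z1 = {0, 1}; fixed.
Sat(EG (p -> (AF ~a))) = {0, 1}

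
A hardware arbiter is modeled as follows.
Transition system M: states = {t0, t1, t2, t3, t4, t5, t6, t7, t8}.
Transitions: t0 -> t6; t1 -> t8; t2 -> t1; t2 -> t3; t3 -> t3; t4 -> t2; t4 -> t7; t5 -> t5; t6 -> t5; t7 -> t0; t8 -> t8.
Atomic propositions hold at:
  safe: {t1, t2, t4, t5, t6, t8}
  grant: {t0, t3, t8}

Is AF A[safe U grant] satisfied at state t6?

No

A[safe U grant]: least fixpoint, start Z0 = Sat(grant) = {t0, t3, t8}, add states in Sat(safe) with every successor in Z. Z1 = {t0, t1, t3, t8}; Z2 = {t0, t1, t2, t3, t8}; fixed.
Sat(A[safe U grant]) = {t0, t1, t2, t3, t8}
AF A[safe U grant]: least fixpoint, start Z0 = {t0, t1, t2, t3, t8}, add states with every successor in Z. Z1 = {t0, t1, t2, t3, t7, t8}; Z2 = {t0, t1, t2, t3, t4, t7, t8}; fixed.
Sat(AF A[safe U grant]) = {t0, t1, t2, t3, t4, t7, t8}
t6 ∉ Sat(AF A[safe U grant]) = {t0, t1, t2, t3, t4, t7, t8}, so the formula does not hold at t6.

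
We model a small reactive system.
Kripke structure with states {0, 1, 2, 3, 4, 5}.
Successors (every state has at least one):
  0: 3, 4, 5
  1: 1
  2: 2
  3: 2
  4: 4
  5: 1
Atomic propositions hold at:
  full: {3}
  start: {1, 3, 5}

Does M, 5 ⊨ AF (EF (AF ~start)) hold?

Sat(~start) = {0, 2, 4}
AF ~start: least fixpoint, start Z0 = {0, 2, 4}, add states with every successor in Z. Z1 = {0, 2, 3, 4}; fixed.
Sat(AF ~start) = {0, 2, 3, 4}
EF (AF ~start): least fixpoint, start Z0 = {0, 2, 3, 4}, add states with some successor in Z. Already a fixed point.
Sat(EF (AF ~start)) = {0, 2, 3, 4}
AF (EF (AF ~start)): least fixpoint, start Z0 = {0, 2, 3, 4}, add states with every successor in Z. Already a fixed point.
Sat(AF (EF (AF ~start))) = {0, 2, 3, 4}
5 ∉ Sat(AF (EF (AF ~start))) = {0, 2, 3, 4}, so the formula does not hold at 5.

No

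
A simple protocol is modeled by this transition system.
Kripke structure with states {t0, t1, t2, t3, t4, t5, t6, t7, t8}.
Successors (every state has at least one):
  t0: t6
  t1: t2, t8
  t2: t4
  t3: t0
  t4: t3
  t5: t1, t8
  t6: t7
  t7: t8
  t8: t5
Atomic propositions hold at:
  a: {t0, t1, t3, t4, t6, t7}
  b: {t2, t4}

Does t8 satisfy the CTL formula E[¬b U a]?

Yes

Sat(¬b) = {t0, t1, t3, t5, t6, t7, t8}
E[¬b U a]: least fixpoint, start Z0 = Sat(a) = {t0, t1, t3, t4, t6, t7}, add states in Sat(¬b) with some successor in Z. Z1 = {t0, t1, t3, t4, t5, t6, t7}; Z2 = {t0, t1, t3, t4, t5, t6, t7, t8}; fixed.
Sat(E[¬b U a]) = {t0, t1, t3, t4, t5, t6, t7, t8}
t8 ∈ Sat(E[¬b U a]) = {t0, t1, t3, t4, t5, t6, t7, t8}, so the formula holds at t8.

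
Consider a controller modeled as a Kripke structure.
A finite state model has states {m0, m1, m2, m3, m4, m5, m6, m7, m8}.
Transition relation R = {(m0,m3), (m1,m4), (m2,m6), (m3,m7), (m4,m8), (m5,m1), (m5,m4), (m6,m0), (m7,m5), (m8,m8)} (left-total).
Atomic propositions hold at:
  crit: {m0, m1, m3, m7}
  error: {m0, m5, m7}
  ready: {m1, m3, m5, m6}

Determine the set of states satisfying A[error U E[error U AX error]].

Sat(AX error) = {s : every successor in {m0, m5, m7}} = {m3, m6, m7}
E[error U AX error]: least fixpoint, start Z0 = Sat(AX error) = {m3, m6, m7}, add states in Sat(error) with some successor in Z. Z1 = {m0, m3, m6, m7}; fixed.
Sat(E[error U AX error]) = {m0, m3, m6, m7}
A[error U E[error U AX error]]: least fixpoint, start Z0 = Sat(E[error U AX error]) = {m0, m3, m6, m7}, add states in Sat(error) with every successor in Z. Already a fixed point.
Sat(A[error U E[error U AX error]]) = {m0, m3, m6, m7}

{m0, m3, m6, m7}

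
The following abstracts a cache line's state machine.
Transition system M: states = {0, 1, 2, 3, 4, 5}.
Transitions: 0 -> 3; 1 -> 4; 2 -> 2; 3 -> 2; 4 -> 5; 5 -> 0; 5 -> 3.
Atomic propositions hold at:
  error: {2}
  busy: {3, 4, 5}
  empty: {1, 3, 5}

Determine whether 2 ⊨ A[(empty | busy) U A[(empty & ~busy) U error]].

Yes

Sat(empty | busy) = {1, 3, 4, 5}
Sat(~busy) = {0, 1, 2}
Sat(empty & ~busy) = {1}
A[(empty & ~busy) U error]: least fixpoint, start Z0 = Sat(error) = {2}, add states in Sat(empty & ~busy) with every successor in Z. Already a fixed point.
Sat(A[(empty & ~busy) U error]) = {2}
A[(empty | busy) U A[(empty & ~busy) U error]]: least fixpoint, start Z0 = Sat(A[(empty & ~busy) U error]) = {2}, add states in Sat(empty | busy) with every successor in Z. Z1 = {2, 3}; fixed.
Sat(A[(empty | busy) U A[(empty & ~busy) U error]]) = {2, 3}
2 ∈ Sat(A[(empty | busy) U A[(empty & ~busy) U error]]) = {2, 3}, so the formula holds at 2.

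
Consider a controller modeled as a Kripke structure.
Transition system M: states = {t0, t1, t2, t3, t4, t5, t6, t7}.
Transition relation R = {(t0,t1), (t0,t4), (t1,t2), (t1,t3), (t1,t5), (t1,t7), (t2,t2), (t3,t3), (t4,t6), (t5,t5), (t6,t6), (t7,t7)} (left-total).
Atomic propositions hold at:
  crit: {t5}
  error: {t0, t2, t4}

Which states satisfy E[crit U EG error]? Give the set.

EG error: greatest fixpoint, start Z0 = {t0, t2, t4}, keep only states in Sat with some successor in Z. Z1 = {t0, t2}; Z2 = {t2}; fixed.
Sat(EG error) = {t2}
E[crit U EG error]: least fixpoint, start Z0 = Sat(EG error) = {t2}, add states in Sat(crit) with some successor in Z. Already a fixed point.
Sat(E[crit U EG error]) = {t2}

{t2}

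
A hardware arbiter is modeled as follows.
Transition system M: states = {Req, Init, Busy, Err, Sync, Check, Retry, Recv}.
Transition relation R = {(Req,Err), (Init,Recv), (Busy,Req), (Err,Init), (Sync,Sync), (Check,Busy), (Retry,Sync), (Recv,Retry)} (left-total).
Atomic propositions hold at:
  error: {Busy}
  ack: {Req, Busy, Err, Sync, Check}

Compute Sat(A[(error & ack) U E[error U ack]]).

{Req, Busy, Err, Sync, Check}

Sat(error & ack) = {Busy}
E[error U ack]: least fixpoint, start Z0 = Sat(ack) = {Req, Busy, Err, Sync, Check}, add states in Sat(error) with some successor in Z. Already a fixed point.
Sat(E[error U ack]) = {Req, Busy, Err, Sync, Check}
A[(error & ack) U E[error U ack]]: least fixpoint, start Z0 = Sat(E[error U ack]) = {Req, Busy, Err, Sync, Check}, add states in Sat(error & ack) with every successor in Z. Already a fixed point.
Sat(A[(error & ack) U E[error U ack]]) = {Req, Busy, Err, Sync, Check}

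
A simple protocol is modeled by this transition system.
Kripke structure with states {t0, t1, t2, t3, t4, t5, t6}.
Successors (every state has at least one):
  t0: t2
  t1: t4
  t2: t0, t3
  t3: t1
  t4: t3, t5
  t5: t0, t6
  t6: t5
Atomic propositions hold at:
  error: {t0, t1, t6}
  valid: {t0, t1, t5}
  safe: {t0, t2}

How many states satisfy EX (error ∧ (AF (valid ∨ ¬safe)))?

Sat(¬safe) = {t1, t3, t4, t5, t6}
Sat(valid ∨ ¬safe) = {t0, t1, t3, t4, t5, t6}
AF (valid ∨ ¬safe): least fixpoint, start Z0 = {t0, t1, t3, t4, t5, t6}, add states with every successor in Z. Z1 = {t0, t1, t2, t3, t4, t5, t6}; fixed.
Sat(AF (valid ∨ ¬safe)) = {t0, t1, t2, t3, t4, t5, t6}
Sat(error ∧ (AF (valid ∨ ¬safe))) = {t0, t1, t6}
Sat(EX (error ∧ (AF (valid ∨ ¬safe)))) = {s : some successor in {t0, t1, t6}} = {t2, t3, t5}
|Sat(EX (error ∧ (AF (valid ∨ ¬safe))))| = |{t2, t3, t5}| = 3.

3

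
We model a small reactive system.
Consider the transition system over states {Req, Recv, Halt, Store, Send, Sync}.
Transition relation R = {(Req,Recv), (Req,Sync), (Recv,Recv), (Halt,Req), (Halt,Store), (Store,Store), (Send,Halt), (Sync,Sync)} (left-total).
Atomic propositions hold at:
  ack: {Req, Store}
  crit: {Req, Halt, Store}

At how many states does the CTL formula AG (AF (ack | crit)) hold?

Sat(ack | crit) = {Req, Halt, Store}
AF (ack | crit): least fixpoint, start Z0 = {Req, Halt, Store}, add states with every successor in Z. Z1 = {Req, Halt, Store, Send}; fixed.
Sat(AF (ack | crit)) = {Req, Halt, Store, Send}
AG (AF (ack | crit)): greatest fixpoint, start Z0 = {Req, Halt, Store, Send}, keep only states in Sat with every successor in Z. Z1 = {Halt, Store, Send}; Z2 = {Store, Send}; Z3 = {Store}; fixed.
Sat(AG (AF (ack | crit))) = {Store}
|Sat(AG (AF (ack | crit)))| = |{Store}| = 1.

1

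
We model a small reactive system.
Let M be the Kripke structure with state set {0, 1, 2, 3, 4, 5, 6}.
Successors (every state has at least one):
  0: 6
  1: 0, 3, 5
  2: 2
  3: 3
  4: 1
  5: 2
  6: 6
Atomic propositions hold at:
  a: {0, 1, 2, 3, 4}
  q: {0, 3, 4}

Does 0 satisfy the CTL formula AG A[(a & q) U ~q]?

Yes

Sat(a & q) = {0, 3, 4}
Sat(~q) = {1, 2, 5, 6}
A[(a & q) U ~q]: least fixpoint, start Z0 = Sat(~q) = {1, 2, 5, 6}, add states in Sat(a & q) with every successor in Z. Z1 = {0, 1, 2, 4, 5, 6}; fixed.
Sat(A[(a & q) U ~q]) = {0, 1, 2, 4, 5, 6}
AG A[(a & q) U ~q]: greatest fixpoint, start Z0 = {0, 1, 2, 4, 5, 6}, keep only states in Sat with every successor in Z. Z1 = {0, 2, 4, 5, 6}; Z2 = {0, 2, 5, 6}; fixed.
Sat(AG A[(a & q) U ~q]) = {0, 2, 5, 6}
0 ∈ Sat(AG A[(a & q) U ~q]) = {0, 2, 5, 6}, so the formula holds at 0.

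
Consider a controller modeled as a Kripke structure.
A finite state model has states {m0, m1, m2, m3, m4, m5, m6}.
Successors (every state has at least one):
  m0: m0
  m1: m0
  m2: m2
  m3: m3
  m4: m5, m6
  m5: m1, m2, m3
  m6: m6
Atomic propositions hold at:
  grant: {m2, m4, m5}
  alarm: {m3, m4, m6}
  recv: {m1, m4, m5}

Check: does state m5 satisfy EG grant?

Yes

EG grant: greatest fixpoint, start Z0 = {m2, m4, m5}, keep only states in Sat with some successor in Z. Already a fixed point.
Sat(EG grant) = {m2, m4, m5}
m5 ∈ Sat(EG grant) = {m2, m4, m5}, so the formula holds at m5.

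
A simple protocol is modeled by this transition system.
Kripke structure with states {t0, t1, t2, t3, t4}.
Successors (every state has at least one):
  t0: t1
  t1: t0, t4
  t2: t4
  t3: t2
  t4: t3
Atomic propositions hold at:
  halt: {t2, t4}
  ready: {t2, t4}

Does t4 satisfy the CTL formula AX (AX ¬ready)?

Sat(¬ready) = {t0, t1, t3}
Sat(AX ¬ready) = {s : every successor in {t0, t1, t3}} = {t0, t4}
Sat(AX (AX ¬ready)) = {s : every successor in {t0, t4}} = {t1, t2}
t4 ∉ Sat(AX (AX ¬ready)) = {t1, t2}, so the formula does not hold at t4.

No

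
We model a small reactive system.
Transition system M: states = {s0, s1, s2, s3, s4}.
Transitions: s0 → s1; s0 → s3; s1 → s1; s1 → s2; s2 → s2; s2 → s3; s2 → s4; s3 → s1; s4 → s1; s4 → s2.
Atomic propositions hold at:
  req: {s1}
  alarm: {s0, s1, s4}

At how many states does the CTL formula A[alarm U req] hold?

1

A[alarm U req]: least fixpoint, start Z0 = Sat(req) = {s1}, add states in Sat(alarm) with every successor in Z. Already a fixed point.
Sat(A[alarm U req]) = {s1}
|Sat(A[alarm U req])| = |{s1}| = 1.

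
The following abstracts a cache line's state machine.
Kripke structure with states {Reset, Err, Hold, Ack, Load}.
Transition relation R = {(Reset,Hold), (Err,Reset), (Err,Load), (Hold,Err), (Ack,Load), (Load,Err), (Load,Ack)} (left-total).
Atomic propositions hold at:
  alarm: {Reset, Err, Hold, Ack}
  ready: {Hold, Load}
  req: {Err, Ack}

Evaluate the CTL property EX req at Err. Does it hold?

Sat(EX req) = {s : some successor in {Err, Ack}} = {Hold, Load}
Err ∉ Sat(EX req) = {Hold, Load}, so the formula does not hold at Err.

No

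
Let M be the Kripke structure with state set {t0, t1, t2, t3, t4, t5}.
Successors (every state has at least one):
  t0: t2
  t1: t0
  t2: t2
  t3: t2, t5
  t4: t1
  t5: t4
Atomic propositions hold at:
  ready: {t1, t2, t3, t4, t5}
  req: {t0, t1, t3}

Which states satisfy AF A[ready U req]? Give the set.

A[ready U req]: least fixpoint, start Z0 = Sat(req) = {t0, t1, t3}, add states in Sat(ready) with every successor in Z. Z1 = {t0, t1, t3, t4}; Z2 = {t0, t1, t3, t4, t5}; fixed.
Sat(A[ready U req]) = {t0, t1, t3, t4, t5}
AF A[ready U req]: least fixpoint, start Z0 = {t0, t1, t3, t4, t5}, add states with every successor in Z. Already a fixed point.
Sat(AF A[ready U req]) = {t0, t1, t3, t4, t5}

{t0, t1, t3, t4, t5}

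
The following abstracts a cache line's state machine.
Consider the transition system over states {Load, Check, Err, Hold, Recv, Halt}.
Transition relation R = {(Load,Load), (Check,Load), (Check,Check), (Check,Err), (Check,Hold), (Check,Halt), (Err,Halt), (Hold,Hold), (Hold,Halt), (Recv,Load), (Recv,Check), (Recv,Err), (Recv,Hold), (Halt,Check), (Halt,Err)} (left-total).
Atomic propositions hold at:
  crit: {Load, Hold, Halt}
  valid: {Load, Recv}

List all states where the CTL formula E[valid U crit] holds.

{Load, Hold, Recv, Halt}

E[valid U crit]: least fixpoint, start Z0 = Sat(crit) = {Load, Hold, Halt}, add states in Sat(valid) with some successor in Z. Z1 = {Load, Hold, Recv, Halt}; fixed.
Sat(E[valid U crit]) = {Load, Hold, Recv, Halt}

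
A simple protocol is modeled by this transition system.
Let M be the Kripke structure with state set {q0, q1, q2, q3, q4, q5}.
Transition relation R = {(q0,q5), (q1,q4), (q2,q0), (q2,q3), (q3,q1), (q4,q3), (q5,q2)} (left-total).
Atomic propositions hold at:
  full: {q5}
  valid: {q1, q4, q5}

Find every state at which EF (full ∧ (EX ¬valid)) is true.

Sat(¬valid) = {q0, q2, q3}
Sat(EX ¬valid) = {s : some successor in {q0, q2, q3}} = {q2, q4, q5}
Sat(full ∧ (EX ¬valid)) = {q5}
EF (full ∧ (EX ¬valid)): least fixpoint, start Z0 = {q5}, add states with some successor in Z. Z1 = {q0, q5}; Z2 = {q0, q2, q5}; fixed.
Sat(EF (full ∧ (EX ¬valid))) = {q0, q2, q5}

{q0, q2, q5}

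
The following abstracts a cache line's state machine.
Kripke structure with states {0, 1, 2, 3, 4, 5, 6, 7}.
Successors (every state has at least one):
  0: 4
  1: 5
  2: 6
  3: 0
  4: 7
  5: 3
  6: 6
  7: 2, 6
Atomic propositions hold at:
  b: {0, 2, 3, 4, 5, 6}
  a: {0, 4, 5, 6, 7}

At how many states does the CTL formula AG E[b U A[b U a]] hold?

7

A[b U a]: least fixpoint, start Z0 = Sat(a) = {0, 4, 5, 6, 7}, add states in Sat(b) with every successor in Z. Z1 = {0, 2, 3, 4, 5, 6, 7}; fixed.
Sat(A[b U a]) = {0, 2, 3, 4, 5, 6, 7}
E[b U A[b U a]]: least fixpoint, start Z0 = Sat(A[b U a]) = {0, 2, 3, 4, 5, 6, 7}, add states in Sat(b) with some successor in Z. Already a fixed point.
Sat(E[b U A[b U a]]) = {0, 2, 3, 4, 5, 6, 7}
AG E[b U A[b U a]]: greatest fixpoint, start Z0 = {0, 2, 3, 4, 5, 6, 7}, keep only states in Sat with every successor in Z. Already a fixed point.
Sat(AG E[b U A[b U a]]) = {0, 2, 3, 4, 5, 6, 7}
|Sat(AG E[b U A[b U a]])| = |{0, 2, 3, 4, 5, 6, 7}| = 7.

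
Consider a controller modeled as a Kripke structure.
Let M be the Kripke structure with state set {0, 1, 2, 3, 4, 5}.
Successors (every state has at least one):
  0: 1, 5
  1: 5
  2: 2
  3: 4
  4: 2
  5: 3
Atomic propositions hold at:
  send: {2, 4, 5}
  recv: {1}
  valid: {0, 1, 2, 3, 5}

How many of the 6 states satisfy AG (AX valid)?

2

Sat(AX valid) = {s : every successor in {0, 1, 2, 3, 5}} = {0, 1, 2, 4, 5}
AG (AX valid): greatest fixpoint, start Z0 = {0, 1, 2, 4, 5}, keep only states in Sat with every successor in Z. Z1 = {0, 1, 2, 4}; Z2 = {2, 4}; fixed.
Sat(AG (AX valid)) = {2, 4}
|Sat(AG (AX valid))| = |{2, 4}| = 2.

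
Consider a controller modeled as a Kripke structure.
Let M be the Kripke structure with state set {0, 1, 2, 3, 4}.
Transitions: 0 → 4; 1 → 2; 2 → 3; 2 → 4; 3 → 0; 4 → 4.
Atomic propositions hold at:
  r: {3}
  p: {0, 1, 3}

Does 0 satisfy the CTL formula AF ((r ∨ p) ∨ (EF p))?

Sat(r ∨ p) = {0, 1, 3}
EF p: least fixpoint, start Z0 = {0, 1, 3}, add states with some successor in Z. Z1 = {0, 1, 2, 3}; fixed.
Sat(EF p) = {0, 1, 2, 3}
Sat((r ∨ p) ∨ (EF p)) = {0, 1, 2, 3}
AF ((r ∨ p) ∨ (EF p)): least fixpoint, start Z0 = {0, 1, 2, 3}, add states with every successor in Z. Already a fixed point.
Sat(AF ((r ∨ p) ∨ (EF p))) = {0, 1, 2, 3}
0 ∈ Sat(AF ((r ∨ p) ∨ (EF p))) = {0, 1, 2, 3}, so the formula holds at 0.

Yes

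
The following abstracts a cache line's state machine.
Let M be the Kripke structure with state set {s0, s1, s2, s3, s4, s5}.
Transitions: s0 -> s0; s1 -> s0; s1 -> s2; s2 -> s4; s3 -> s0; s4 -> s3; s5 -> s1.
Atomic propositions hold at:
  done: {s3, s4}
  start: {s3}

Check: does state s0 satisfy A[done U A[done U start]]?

A[done U start]: least fixpoint, start Z0 = Sat(start) = {s3}, add states in Sat(done) with every successor in Z. Z1 = {s3, s4}; fixed.
Sat(A[done U start]) = {s3, s4}
A[done U A[done U start]]: least fixpoint, start Z0 = Sat(A[done U start]) = {s3, s4}, add states in Sat(done) with every successor in Z. Already a fixed point.
Sat(A[done U A[done U start]]) = {s3, s4}
s0 ∉ Sat(A[done U A[done U start]]) = {s3, s4}, so the formula does not hold at s0.

No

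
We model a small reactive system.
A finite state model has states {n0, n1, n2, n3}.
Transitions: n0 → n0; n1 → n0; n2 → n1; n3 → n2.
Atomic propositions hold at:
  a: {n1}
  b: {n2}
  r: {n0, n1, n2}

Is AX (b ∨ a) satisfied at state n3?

Sat(b ∨ a) = {n1, n2}
Sat(AX (b ∨ a)) = {s : every successor in {n1, n2}} = {n2, n3}
n3 ∈ Sat(AX (b ∨ a)) = {n2, n3}, so the formula holds at n3.

Yes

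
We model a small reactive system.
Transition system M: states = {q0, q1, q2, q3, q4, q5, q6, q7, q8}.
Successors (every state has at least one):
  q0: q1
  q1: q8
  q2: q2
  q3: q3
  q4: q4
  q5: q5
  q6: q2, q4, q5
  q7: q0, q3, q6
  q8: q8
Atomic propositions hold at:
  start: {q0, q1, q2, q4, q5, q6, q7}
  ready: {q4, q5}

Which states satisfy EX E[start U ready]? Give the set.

E[start U ready]: least fixpoint, start Z0 = Sat(ready) = {q4, q5}, add states in Sat(start) with some successor in Z. Z1 = {q4, q5, q6}; Z2 = {q4, q5, q6, q7}; fixed.
Sat(E[start U ready]) = {q4, q5, q6, q7}
Sat(EX E[start U ready]) = {s : some successor in {q4, q5, q6, q7}} = {q4, q5, q6, q7}

{q4, q5, q6, q7}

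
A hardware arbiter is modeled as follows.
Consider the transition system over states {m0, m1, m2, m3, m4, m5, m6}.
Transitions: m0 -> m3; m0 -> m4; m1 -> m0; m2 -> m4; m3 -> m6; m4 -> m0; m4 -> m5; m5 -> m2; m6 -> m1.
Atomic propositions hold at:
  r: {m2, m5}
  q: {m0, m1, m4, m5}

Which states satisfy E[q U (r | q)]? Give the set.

Sat(r | q) = {m0, m1, m2, m4, m5}
E[q U (r | q)]: least fixpoint, start Z0 = Sat((r | q)) = {m0, m1, m2, m4, m5}, add states in Sat(q) with some successor in Z. Already a fixed point.
Sat(E[q U (r | q)]) = {m0, m1, m2, m4, m5}

{m0, m1, m2, m4, m5}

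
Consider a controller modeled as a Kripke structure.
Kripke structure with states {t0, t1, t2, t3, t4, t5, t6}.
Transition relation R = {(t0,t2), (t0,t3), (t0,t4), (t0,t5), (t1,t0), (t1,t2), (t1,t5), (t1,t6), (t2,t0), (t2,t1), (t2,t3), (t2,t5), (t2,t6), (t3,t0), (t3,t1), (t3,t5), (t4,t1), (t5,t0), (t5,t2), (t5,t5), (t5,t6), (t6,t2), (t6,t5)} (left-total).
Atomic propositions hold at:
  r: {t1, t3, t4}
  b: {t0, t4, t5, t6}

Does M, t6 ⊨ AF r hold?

No

AF r: least fixpoint, start Z0 = {t1, t3, t4}, add states with every successor in Z. Already a fixed point.
Sat(AF r) = {t1, t3, t4}
t6 ∉ Sat(AF r) = {t1, t3, t4}, so the formula does not hold at t6.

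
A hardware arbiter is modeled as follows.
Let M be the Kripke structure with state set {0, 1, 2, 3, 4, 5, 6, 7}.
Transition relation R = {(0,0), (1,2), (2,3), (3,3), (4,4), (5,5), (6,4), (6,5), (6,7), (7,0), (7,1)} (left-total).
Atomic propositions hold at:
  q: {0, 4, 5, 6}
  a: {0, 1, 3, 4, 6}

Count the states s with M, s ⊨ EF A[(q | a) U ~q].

Sat(q | a) = {0, 1, 3, 4, 5, 6}
Sat(~q) = {1, 2, 3, 7}
A[(q | a) U ~q]: least fixpoint, start Z0 = Sat(~q) = {1, 2, 3, 7}, add states in Sat(q | a) with every successor in Z. Already a fixed point.
Sat(A[(q | a) U ~q]) = {1, 2, 3, 7}
EF A[(q | a) U ~q]: least fixpoint, start Z0 = {1, 2, 3, 7}, add states with some successor in Z. Z1 = {1, 2, 3, 6, 7}; fixed.
Sat(EF A[(q | a) U ~q]) = {1, 2, 3, 6, 7}
|Sat(EF A[(q | a) U ~q])| = |{1, 2, 3, 6, 7}| = 5.

5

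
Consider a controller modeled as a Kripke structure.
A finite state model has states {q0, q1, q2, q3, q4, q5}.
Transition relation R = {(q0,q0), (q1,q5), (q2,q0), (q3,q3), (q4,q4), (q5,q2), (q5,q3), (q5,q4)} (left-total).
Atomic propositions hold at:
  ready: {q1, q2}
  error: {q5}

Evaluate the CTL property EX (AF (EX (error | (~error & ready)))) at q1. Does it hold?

Sat(~error) = {q0, q1, q2, q3, q4}
Sat(~error & ready) = {q1, q2}
Sat(error | (~error & ready)) = {q1, q2, q5}
Sat(EX (error | (~error & ready))) = {s : some successor in {q1, q2, q5}} = {q1, q5}
AF (EX (error | (~error & ready))): least fixpoint, start Z0 = {q1, q5}, add states with every successor in Z. Already a fixed point.
Sat(AF (EX (error | (~error & ready)))) = {q1, q5}
Sat(EX (AF (EX (error | (~error & ready))))) = {s : some successor in {q1, q5}} = {q1}
q1 ∈ Sat(EX (AF (EX (error | (~error & ready))))) = {q1}, so the formula holds at q1.

Yes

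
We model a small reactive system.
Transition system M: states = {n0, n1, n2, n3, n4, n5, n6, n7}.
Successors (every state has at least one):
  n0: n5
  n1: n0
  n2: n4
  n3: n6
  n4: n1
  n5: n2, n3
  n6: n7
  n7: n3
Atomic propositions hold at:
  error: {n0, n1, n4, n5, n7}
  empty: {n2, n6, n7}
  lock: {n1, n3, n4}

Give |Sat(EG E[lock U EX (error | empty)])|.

5

Sat(error | empty) = {n0, n1, n2, n4, n5, n6, n7}
Sat(EX (error | empty)) = {s : some successor in {n0, n1, n2, n4, n5, n6, n7}} = {n0, n1, n2, n3, n4, n5, n6}
E[lock U EX (error | empty)]: least fixpoint, start Z0 = Sat(EX (error | empty)) = {n0, n1, n2, n3, n4, n5, n6}, add states in Sat(lock) with some successor in Z. Already a fixed point.
Sat(E[lock U EX (error | empty)]) = {n0, n1, n2, n3, n4, n5, n6}
EG E[lock U EX (error | empty)]: greatest fixpoint, start Z0 = {n0, n1, n2, n3, n4, n5, n6}, keep only states in Sat with some successor in Z. Z1 = {n0, n1, n2, n3, n4, n5}; Z2 = {n0, n1, n2, n4, n5}; fixed.
Sat(EG E[lock U EX (error | empty)]) = {n0, n1, n2, n4, n5}
|Sat(EG E[lock U EX (error | empty)])| = |{n0, n1, n2, n4, n5}| = 5.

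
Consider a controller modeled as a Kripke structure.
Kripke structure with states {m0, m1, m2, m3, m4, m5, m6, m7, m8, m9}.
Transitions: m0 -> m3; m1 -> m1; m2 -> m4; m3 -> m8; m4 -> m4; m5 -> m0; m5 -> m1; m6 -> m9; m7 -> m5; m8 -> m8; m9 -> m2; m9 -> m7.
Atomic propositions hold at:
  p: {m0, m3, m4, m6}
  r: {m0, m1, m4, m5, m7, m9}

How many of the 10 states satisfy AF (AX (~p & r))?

Sat(~p) = {m1, m2, m5, m7, m8, m9}
Sat(~p & r) = {m1, m5, m7, m9}
Sat(AX (~p & r)) = {s : every successor in {m1, m5, m7, m9}} = {m1, m6, m7}
AF (AX (~p & r)): least fixpoint, start Z0 = {m1, m6, m7}, add states with every successor in Z. Already a fixed point.
Sat(AF (AX (~p & r))) = {m1, m6, m7}
|Sat(AF (AX (~p & r)))| = |{m1, m6, m7}| = 3.

3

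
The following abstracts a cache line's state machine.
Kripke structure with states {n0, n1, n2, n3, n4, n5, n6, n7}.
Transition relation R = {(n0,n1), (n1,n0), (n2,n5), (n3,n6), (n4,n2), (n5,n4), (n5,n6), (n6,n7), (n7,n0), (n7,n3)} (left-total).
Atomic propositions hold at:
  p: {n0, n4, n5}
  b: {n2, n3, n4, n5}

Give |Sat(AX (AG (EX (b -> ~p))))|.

Sat(~p) = {n1, n2, n3, n6, n7}
Sat(b -> ~p) = {n0, n1, n2, n3, n6, n7}
Sat(EX (b -> ~p)) = {s : some successor in {n0, n1, n2, n3, n6, n7}} = {n0, n1, n3, n4, n5, n6, n7}
AG (EX (b -> ~p)): greatest fixpoint, start Z0 = {n0, n1, n3, n4, n5, n6, n7}, keep only states in Sat with every successor in Z. Z1 = {n0, n1, n3, n5, n6, n7}; Z2 = {n0, n1, n3, n6, n7}; fixed.
Sat(AG (EX (b -> ~p))) = {n0, n1, n3, n6, n7}
Sat(AX (AG (EX (b -> ~p)))) = {s : every successor in {n0, n1, n3, n6, n7}} = {n0, n1, n3, n6, n7}
|Sat(AX (AG (EX (b -> ~p))))| = |{n0, n1, n3, n6, n7}| = 5.

5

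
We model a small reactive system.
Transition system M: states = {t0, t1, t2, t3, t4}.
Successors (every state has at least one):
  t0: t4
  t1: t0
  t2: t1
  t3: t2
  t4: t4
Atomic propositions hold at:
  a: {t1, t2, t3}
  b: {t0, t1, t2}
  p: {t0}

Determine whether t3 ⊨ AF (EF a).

Yes

EF a: least fixpoint, start Z0 = {t1, t2, t3}, add states with some successor in Z. Already a fixed point.
Sat(EF a) = {t1, t2, t3}
AF (EF a): least fixpoint, start Z0 = {t1, t2, t3}, add states with every successor in Z. Already a fixed point.
Sat(AF (EF a)) = {t1, t2, t3}
t3 ∈ Sat(AF (EF a)) = {t1, t2, t3}, so the formula holds at t3.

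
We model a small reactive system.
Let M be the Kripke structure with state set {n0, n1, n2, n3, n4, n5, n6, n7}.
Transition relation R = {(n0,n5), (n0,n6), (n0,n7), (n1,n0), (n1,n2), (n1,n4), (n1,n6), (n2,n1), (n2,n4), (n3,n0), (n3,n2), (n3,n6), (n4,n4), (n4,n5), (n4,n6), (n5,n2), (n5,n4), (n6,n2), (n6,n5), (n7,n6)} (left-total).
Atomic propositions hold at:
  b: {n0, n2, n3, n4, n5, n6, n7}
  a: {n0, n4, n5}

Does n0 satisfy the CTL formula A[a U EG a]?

EG a: greatest fixpoint, start Z0 = {n0, n4, n5}, keep only states in Sat with some successor in Z. Already a fixed point.
Sat(EG a) = {n0, n4, n5}
A[a U EG a]: least fixpoint, start Z0 = Sat(EG a) = {n0, n4, n5}, add states in Sat(a) with every successor in Z. Already a fixed point.
Sat(A[a U EG a]) = {n0, n4, n5}
n0 ∈ Sat(A[a U EG a]) = {n0, n4, n5}, so the formula holds at n0.

Yes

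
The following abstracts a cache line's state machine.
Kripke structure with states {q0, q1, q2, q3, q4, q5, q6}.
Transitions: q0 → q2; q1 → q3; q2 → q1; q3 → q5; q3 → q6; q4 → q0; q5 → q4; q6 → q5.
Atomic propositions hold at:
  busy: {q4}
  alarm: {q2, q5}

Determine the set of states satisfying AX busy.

Sat(AX busy) = {s : every successor in {q4}} = {q5}

{q5}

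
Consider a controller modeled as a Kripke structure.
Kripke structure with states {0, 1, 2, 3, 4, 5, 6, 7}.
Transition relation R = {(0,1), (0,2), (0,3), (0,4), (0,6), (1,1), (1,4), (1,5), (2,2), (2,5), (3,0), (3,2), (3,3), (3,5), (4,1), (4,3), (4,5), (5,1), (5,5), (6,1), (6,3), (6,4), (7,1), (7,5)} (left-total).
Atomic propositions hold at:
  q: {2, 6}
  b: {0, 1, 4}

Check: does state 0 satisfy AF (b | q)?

Sat(b | q) = {0, 1, 2, 4, 6}
AF (b | q): least fixpoint, start Z0 = {0, 1, 2, 4, 6}, add states with every successor in Z. Already a fixed point.
Sat(AF (b | q)) = {0, 1, 2, 4, 6}
0 ∈ Sat(AF (b | q)) = {0, 1, 2, 4, 6}, so the formula holds at 0.

Yes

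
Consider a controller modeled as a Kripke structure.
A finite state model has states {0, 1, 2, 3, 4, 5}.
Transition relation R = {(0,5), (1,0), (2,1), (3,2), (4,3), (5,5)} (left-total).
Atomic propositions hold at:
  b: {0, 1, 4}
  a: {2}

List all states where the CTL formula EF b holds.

EF b: least fixpoint, start Z0 = {0, 1, 4}, add states with some successor in Z. Z1 = {0, 1, 2, 4}; Z2 = {0, 1, 2, 3, 4}; fixed.
Sat(EF b) = {0, 1, 2, 3, 4}

{0, 1, 2, 3, 4}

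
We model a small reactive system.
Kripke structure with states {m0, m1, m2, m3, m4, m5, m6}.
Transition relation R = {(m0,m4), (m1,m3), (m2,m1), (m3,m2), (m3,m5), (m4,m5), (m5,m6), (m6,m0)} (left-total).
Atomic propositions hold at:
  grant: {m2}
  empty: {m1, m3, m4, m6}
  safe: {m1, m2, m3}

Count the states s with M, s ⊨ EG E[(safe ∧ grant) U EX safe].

Sat(safe ∧ grant) = {m2}
Sat(EX safe) = {s : some successor in {m1, m2, m3}} = {m1, m2, m3}
E[(safe ∧ grant) U EX safe]: least fixpoint, start Z0 = Sat(EX safe) = {m1, m2, m3}, add states in Sat(safe ∧ grant) with some successor in Z. Already a fixed point.
Sat(E[(safe ∧ grant) U EX safe]) = {m1, m2, m3}
EG E[(safe ∧ grant) U EX safe]: greatest fixpoint, start Z0 = {m1, m2, m3}, keep only states in Sat with some successor in Z. Already a fixed point.
Sat(EG E[(safe ∧ grant) U EX safe]) = {m1, m2, m3}
|Sat(EG E[(safe ∧ grant) U EX safe])| = |{m1, m2, m3}| = 3.

3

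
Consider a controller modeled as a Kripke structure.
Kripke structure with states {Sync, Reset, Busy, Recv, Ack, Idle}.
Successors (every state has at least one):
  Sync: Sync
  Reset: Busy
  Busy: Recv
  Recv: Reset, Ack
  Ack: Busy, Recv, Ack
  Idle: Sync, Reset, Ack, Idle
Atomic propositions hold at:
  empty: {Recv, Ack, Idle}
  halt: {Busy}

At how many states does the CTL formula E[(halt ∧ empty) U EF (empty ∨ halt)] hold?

Sat(halt ∧ empty) = ∅
Sat(empty ∨ halt) = {Busy, Recv, Ack, Idle}
EF (empty ∨ halt): least fixpoint, start Z0 = {Busy, Recv, Ack, Idle}, add states with some successor in Z. Z1 = {Reset, Busy, Recv, Ack, Idle}; fixed.
Sat(EF (empty ∨ halt)) = {Reset, Busy, Recv, Ack, Idle}
E[(halt ∧ empty) U EF (empty ∨ halt)]: least fixpoint, start Z0 = Sat(EF (empty ∨ halt)) = {Reset, Busy, Recv, Ack, Idle}, add states in Sat(halt ∧ empty) with some successor in Z. Already a fixed point.
Sat(E[(halt ∧ empty) U EF (empty ∨ halt)]) = {Reset, Busy, Recv, Ack, Idle}
|Sat(E[(halt ∧ empty) U EF (empty ∨ halt)])| = |{Reset, Busy, Recv, Ack, Idle}| = 5.

5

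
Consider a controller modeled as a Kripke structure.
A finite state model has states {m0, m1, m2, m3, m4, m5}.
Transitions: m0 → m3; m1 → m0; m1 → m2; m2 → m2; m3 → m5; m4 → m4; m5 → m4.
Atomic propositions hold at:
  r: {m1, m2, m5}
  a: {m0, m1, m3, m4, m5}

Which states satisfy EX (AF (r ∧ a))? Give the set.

{m0, m1, m3}

Sat(r ∧ a) = {m1, m5}
AF (r ∧ a): least fixpoint, start Z0 = {m1, m5}, add states with every successor in Z. Z1 = {m1, m3, m5}; Z2 = {m0, m1, m3, m5}; fixed.
Sat(AF (r ∧ a)) = {m0, m1, m3, m5}
Sat(EX (AF (r ∧ a))) = {s : some successor in {m0, m1, m3, m5}} = {m0, m1, m3}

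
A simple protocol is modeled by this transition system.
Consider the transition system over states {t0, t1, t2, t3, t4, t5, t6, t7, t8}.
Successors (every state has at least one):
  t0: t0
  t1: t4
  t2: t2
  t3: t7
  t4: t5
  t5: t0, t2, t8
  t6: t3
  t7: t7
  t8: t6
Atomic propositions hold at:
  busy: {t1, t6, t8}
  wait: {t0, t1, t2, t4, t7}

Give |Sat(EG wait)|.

3

EG wait: greatest fixpoint, start Z0 = {t0, t1, t2, t4, t7}, keep only states in Sat with some successor in Z. Z1 = {t0, t1, t2, t7}; Z2 = {t0, t2, t7}; fixed.
Sat(EG wait) = {t0, t2, t7}
|Sat(EG wait)| = |{t0, t2, t7}| = 3.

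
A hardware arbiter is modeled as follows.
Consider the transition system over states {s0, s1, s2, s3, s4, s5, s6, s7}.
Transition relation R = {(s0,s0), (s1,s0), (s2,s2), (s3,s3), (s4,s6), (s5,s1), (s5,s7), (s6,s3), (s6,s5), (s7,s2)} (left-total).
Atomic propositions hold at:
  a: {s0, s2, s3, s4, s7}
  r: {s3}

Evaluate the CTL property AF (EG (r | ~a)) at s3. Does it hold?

Sat(~a) = {s1, s5, s6}
Sat(r | ~a) = {s1, s3, s5, s6}
EG (r | ~a): greatest fixpoint, start Z0 = {s1, s3, s5, s6}, keep only states in Sat with some successor in Z. Z1 = {s3, s5, s6}; Z2 = {s3, s6}; fixed.
Sat(EG (r | ~a)) = {s3, s6}
AF (EG (r | ~a)): least fixpoint, start Z0 = {s3, s6}, add states with every successor in Z. Z1 = {s3, s4, s6}; fixed.
Sat(AF (EG (r | ~a))) = {s3, s4, s6}
s3 ∈ Sat(AF (EG (r | ~a))) = {s3, s4, s6}, so the formula holds at s3.

Yes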